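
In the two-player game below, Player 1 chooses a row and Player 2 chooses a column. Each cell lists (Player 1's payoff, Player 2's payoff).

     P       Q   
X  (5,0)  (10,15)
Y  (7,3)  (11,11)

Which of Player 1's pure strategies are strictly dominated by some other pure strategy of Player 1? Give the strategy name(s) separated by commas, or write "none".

X

Y strictly dominates X — P: 7>5, Q: 11>10.
Y: no other strategy beats it everywhere (X at P (7>5)).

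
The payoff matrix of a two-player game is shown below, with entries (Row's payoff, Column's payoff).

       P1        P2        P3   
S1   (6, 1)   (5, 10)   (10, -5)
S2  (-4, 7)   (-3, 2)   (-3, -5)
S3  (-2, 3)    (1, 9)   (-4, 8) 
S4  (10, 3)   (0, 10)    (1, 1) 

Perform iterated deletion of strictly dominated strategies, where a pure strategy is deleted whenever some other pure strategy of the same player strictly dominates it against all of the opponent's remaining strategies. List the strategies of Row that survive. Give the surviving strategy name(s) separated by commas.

S1

Row S2 is eliminated: S1 beats it against every remaining column (P1: 6>-4, P2: 5>-3, P3: 10>-3).
For Row, S1 strictly dominates S3 on the remaining columns (P1: 6>-2, P2: 5>1, P3: 10>-4); eliminate S3.
For Column, P2 strictly dominates P1 on the remaining rows (S1: 10>1, S4: 10>3); eliminate P1.
Row S4 is eliminated: S1 beats it against every remaining column (P2: 5>0, P3: 10>1).
Column P3 is eliminated: P2 beats it against every remaining row (S1: 10>-5).
Among the remaining strategies, none is strictly dominated by another pure strategy of the same player, so the elimination stops.
Surviving strategies — Row: {S1}; Column: {P2}.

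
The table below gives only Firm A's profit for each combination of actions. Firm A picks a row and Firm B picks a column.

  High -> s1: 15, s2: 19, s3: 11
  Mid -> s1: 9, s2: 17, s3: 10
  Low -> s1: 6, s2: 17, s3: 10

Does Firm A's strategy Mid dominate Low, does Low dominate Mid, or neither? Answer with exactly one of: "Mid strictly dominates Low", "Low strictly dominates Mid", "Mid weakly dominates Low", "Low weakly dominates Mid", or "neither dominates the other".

Mid's payoffs vs Low's, by Firm B's action — s1: 9>6, s2: 17=17, s3: 10=10.
Mid is at least as good everywhere and strictly better somewhere (tied only at s2, s3), so Mid weakly but not strictly dominates Low.

Mid weakly dominates Low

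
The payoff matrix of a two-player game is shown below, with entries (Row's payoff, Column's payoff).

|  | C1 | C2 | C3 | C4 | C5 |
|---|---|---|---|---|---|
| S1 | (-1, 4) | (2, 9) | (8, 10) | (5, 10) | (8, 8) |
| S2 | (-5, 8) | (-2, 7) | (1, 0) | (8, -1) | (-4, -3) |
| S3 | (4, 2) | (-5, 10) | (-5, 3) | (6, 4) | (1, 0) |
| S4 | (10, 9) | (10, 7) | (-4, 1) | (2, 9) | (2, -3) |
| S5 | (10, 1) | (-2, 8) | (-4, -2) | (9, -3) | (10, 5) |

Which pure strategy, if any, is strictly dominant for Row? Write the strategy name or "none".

S1 fails to dominate S2 at C4 (5<8).
S2 fails to dominate S1 at C1 (-5<-1).
S3 fails to dominate S1 at C2 (-5<2).
S4 fails to dominate S1 at C3 (-4<8).
S5 fails to dominate S1 at C2 (-2<2).
No single strategy dominates all the others.

none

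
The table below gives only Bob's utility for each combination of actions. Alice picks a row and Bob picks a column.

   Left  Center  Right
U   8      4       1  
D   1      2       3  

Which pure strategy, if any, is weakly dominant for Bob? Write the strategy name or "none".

none

Left fails to dominate Center at D (1<2).
Center fails to dominate Left at U (4<8).
Right fails to dominate Left at U (1<8).
No single strategy dominates all the others.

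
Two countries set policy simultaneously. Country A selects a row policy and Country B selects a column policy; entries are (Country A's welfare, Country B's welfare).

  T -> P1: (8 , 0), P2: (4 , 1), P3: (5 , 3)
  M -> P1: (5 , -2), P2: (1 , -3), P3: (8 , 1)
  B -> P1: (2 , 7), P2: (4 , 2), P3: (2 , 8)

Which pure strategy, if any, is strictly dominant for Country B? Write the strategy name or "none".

P3

P3 vs P1: T: 3>0, M: 1>-2, B: 8>7.
P3 vs P2: T: 3>1, M: 1>-3, B: 8>2.
P3 strictly beats every other strategy against every opponent action, so it is strictly dominant.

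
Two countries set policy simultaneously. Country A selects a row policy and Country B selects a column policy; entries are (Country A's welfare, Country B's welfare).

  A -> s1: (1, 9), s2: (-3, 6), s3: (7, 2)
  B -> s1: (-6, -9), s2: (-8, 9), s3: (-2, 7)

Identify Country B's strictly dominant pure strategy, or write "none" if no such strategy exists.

none

s1 fails to dominate s2 at B (-9<9).
s2 fails to dominate s1 at A (6<9).
s3 fails to dominate s1 at A (2<9).
No single strategy dominates all the others.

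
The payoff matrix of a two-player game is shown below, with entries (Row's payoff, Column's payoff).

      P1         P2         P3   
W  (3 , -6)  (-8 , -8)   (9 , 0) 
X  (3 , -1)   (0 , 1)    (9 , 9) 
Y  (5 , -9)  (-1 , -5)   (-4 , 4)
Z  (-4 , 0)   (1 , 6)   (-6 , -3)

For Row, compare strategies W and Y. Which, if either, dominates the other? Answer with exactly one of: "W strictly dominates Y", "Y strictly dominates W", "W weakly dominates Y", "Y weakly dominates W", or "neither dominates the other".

Compare W to Y across each opponent action: P1: 3<5, P2: -8<-1, P3: 9>-4.
W does better at P3 but worse at P1, P2; neither strategy dominates the other.

neither dominates the other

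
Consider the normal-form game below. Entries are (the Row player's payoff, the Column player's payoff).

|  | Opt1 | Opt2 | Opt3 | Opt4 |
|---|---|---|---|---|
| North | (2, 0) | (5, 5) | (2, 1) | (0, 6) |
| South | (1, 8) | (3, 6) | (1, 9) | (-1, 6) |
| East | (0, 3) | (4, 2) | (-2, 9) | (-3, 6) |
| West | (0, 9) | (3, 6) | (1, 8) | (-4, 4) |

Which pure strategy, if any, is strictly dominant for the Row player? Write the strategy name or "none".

North

North vs South: Opt1: 2>1, Opt2: 5>3, Opt3: 2>1, Opt4: 0>-1.
North vs East: Opt1: 2>0, Opt2: 5>4, Opt3: 2>-2, Opt4: 0>-3.
North vs West: Opt1: 2>0, Opt2: 5>3, Opt3: 2>1, Opt4: 0>-4.
North strictly beats every other strategy against every opponent action, so it is strictly dominant.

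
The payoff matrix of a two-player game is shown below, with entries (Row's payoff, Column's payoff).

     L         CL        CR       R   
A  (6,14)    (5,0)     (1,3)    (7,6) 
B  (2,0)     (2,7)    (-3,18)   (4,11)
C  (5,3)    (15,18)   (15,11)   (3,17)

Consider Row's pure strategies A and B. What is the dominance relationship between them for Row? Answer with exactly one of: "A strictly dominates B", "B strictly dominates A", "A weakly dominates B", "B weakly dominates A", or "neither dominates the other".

A's payoffs vs B's, by Column's action — L: 6>2, CL: 5>2, CR: 1>-3, R: 7>4.
A gives a strictly higher payoff against each opponent action, so A strictly dominates B.

A strictly dominates B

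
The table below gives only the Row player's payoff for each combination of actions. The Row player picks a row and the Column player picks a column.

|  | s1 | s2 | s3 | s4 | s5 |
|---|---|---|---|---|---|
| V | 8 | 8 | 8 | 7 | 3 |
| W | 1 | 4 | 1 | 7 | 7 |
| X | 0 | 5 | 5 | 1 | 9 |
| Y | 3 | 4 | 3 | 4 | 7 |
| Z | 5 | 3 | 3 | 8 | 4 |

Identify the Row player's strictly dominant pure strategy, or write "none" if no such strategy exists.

V fails to dominate W at s4 (7=7).
W fails to dominate V at s1 (1<8).
X fails to dominate V at s1 (0<8).
Y fails to dominate V at s1 (3<8).
Z fails to dominate V at s1 (5<8).
No single strategy dominates all the others.

none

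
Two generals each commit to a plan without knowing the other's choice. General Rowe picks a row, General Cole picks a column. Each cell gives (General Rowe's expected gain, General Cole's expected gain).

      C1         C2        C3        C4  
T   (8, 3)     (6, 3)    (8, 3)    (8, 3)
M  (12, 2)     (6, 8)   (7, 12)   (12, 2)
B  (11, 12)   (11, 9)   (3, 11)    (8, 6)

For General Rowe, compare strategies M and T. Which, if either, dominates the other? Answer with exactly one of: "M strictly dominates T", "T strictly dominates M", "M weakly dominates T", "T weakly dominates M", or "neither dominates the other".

neither dominates the other

M's payoffs vs T's, by General Cole's action — C1: 12>8, C2: 6=6, C3: 7<8, C4: 12>8.
M does better at C1, C4 but worse at C3; neither strategy dominates the other.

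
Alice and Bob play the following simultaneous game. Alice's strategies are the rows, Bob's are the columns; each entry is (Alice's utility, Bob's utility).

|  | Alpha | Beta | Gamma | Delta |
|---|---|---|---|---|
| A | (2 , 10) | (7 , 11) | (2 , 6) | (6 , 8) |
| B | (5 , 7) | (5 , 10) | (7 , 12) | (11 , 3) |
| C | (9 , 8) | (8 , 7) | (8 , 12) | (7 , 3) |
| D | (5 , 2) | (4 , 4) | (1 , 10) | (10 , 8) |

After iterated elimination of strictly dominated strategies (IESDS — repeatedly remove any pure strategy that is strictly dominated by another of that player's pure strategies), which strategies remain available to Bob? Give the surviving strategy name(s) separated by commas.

Gamma

Row A is eliminated: C beats it against every remaining column (Alpha: 9>2, Beta: 8>7, Gamma: 8>2, Delta: 7>6).
Column Alpha is eliminated: Gamma beats it against every remaining row (B: 12>7, C: 12>8, D: 10>2).
Alice's strategy D is strictly dominated by B (Beta: 5>4, Gamma: 7>1, Delta: 11>10) and is removed.
Bob's strategy Beta is strictly dominated by Gamma (B: 12>10, C: 12>7) and is removed.
For Bob, Gamma strictly dominates Delta on the remaining rows (B: 12>3, C: 12>3); eliminate Delta.
For Alice, C strictly dominates B on the remaining columns (Gamma: 8>7); eliminate B.
Among the remaining strategies, none is strictly dominated by another pure strategy of the same player, so the elimination stops.
Surviving strategies — Alice: {C}; Bob: {Gamma}.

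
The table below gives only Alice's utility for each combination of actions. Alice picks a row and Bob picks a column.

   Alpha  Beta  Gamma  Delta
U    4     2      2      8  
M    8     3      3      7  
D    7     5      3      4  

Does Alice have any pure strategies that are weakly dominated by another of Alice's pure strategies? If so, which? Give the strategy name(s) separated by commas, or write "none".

U: no other strategy beats it everywhere (M at Delta (8>7); D at Delta (8>4)).
M: no other strategy beats it everywhere (U at Alpha (8>4); D at Alpha (8>7)).
D is not dominated — it holds its own against U at Alpha (7>4); M at Beta (5>3).

none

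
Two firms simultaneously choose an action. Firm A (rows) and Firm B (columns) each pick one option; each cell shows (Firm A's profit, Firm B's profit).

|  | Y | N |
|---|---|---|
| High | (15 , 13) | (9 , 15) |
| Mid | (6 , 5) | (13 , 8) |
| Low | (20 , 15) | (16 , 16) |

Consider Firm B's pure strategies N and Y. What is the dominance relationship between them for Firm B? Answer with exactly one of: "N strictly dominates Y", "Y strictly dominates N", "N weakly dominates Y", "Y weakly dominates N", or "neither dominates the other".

N strictly dominates Y

Compare N to Y across each opponent action: High: 15>13, Mid: 8>5, Low: 16>15.
Every comparison favours N, so N strictly dominates Y.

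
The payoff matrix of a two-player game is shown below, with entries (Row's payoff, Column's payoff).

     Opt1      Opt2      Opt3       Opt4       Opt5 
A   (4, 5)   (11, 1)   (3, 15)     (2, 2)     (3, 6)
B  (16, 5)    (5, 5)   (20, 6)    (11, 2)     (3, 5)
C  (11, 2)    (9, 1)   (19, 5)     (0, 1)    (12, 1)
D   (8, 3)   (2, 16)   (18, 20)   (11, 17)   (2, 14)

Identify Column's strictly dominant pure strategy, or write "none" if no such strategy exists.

Opt3

Opt3 vs Opt1: A: 15>5, B: 6>5, C: 5>2, D: 20>3.
Opt3 vs Opt2: A: 15>1, B: 6>5, C: 5>1, D: 20>16.
Opt3 vs Opt4: A: 15>2, B: 6>2, C: 5>1, D: 20>17.
Opt3 vs Opt5: A: 15>6, B: 6>5, C: 5>1, D: 20>14.
Opt3 strictly beats every other strategy against every opponent action, so it is strictly dominant.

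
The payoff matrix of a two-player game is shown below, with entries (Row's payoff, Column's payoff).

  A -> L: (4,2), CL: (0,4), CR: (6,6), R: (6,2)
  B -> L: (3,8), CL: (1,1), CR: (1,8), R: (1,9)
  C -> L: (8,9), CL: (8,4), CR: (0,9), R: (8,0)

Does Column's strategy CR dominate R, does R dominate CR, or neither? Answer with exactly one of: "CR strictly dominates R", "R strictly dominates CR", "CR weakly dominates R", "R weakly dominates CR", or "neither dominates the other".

neither dominates the other

CR's payoffs vs R's, by Row's action — A: 6>2, B: 8<9, C: 9>0.
CR does better at A, C but worse at B; neither strategy dominates the other.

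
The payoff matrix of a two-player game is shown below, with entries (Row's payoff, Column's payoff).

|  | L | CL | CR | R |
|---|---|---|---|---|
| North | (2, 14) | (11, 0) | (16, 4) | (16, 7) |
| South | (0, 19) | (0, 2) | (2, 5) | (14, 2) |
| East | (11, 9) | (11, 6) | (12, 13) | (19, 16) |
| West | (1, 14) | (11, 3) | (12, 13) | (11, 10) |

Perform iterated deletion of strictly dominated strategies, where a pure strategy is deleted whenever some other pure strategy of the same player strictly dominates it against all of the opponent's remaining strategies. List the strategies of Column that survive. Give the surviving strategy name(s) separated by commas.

R

For Row, North strictly dominates South on the remaining columns (L: 2>0, CL: 11>0, CR: 16>2, R: 16>14); eliminate South.
Column's strategy CL is strictly dominated by L (North: 14>0, East: 9>6, West: 14>3) and is removed.
For Row, North strictly dominates West on the remaining columns (L: 2>1, CR: 16>12, R: 16>11); eliminate West.
For Column, R strictly dominates CR on the remaining rows (North: 7>4, East: 16>13); eliminate CR.
For Row, East strictly dominates North on the remaining columns (L: 11>2, R: 19>16); eliminate North.
Column's strategy L is strictly dominated by R (East: 16>9) and is removed.
Among the remaining strategies, none is strictly dominated by another pure strategy of the same player, so the elimination stops.
Surviving strategies — Row: {East}; Column: {R}.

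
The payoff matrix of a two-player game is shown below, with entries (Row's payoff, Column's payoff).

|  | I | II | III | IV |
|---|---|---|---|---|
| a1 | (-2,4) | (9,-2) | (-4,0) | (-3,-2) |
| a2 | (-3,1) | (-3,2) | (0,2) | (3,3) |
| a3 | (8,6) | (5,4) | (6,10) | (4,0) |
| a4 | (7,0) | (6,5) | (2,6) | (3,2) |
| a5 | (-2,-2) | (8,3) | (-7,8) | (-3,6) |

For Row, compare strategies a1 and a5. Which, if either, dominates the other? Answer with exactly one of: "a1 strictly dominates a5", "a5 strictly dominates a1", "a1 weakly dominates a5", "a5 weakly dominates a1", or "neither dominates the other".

a1's payoffs vs a5's, by Column's action — I: -2=-2, II: 9>8, III: -4>-7, IV: -3=-3.
a1 is at least as good everywhere and strictly better somewhere (tied only at I, IV), so a1 weakly but not strictly dominates a5.

a1 weakly dominates a5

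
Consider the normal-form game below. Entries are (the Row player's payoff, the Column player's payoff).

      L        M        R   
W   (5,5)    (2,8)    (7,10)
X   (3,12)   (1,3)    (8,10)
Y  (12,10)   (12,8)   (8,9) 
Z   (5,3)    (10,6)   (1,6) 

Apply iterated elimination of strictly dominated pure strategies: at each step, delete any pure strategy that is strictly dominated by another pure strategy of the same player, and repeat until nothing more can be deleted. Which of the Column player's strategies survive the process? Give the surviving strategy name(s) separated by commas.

L

The Row player's strategy W is strictly dominated by Y (L: 12>5, M: 12>2, R: 8>7) and is removed.
Row Z is eliminated: Y beats it against every remaining column (L: 12>5, M: 12>10, R: 8>1).
For the Column player, L strictly dominates M on the remaining rows (X: 12>3, Y: 10>8); eliminate M.
For the Column player, L strictly dominates R on the remaining rows (X: 12>10, Y: 10>9); eliminate R.
For the Row player, Y strictly dominates X on the remaining columns (L: 12>3); eliminate X.
Among the remaining strategies, none is strictly dominated by another pure strategy of the same player, so the elimination stops.
Surviving strategies — the Row player: {Y}; the Column player: {L}.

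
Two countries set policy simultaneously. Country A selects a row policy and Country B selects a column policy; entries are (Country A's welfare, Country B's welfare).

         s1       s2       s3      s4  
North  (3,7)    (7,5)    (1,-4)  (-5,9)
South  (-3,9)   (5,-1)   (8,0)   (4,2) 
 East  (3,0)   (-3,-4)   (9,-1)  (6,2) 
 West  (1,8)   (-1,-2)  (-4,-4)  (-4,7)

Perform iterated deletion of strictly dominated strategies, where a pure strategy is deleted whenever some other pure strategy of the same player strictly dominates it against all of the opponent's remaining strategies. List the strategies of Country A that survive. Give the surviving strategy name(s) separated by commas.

Country B's strategy s2 is strictly dominated by s1 (North: 7>5, South: 9>-1, East: 0>-4, West: 8>-2) and is removed.
Row South is eliminated: East beats it against every remaining column (s1: 3>-3, s3: 9>8, s4: 6>4).
Row West is eliminated: East beats it against every remaining column (s1: 3>1, s3: 9>-4, s4: 6>-4).
Country B's strategy s1 is strictly dominated by s4 (North: 9>7, East: 2>0) and is removed.
For Country A, East strictly dominates North on the remaining columns (s3: 9>1, s4: 6>-5); eliminate North.
Column s3 is eliminated: s4 beats it against every remaining row (East: 2>-1).
Among the remaining strategies, none is strictly dominated by another pure strategy of the same player, so the elimination stops.
Surviving strategies — Country A: {East}; Country B: {s4}.

East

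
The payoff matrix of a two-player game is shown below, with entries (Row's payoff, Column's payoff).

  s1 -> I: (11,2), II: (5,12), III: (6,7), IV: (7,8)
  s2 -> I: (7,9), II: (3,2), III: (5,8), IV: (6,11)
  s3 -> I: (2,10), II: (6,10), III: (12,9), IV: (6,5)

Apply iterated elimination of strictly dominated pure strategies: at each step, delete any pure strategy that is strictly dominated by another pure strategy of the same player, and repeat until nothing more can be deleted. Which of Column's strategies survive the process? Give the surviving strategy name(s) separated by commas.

For Row, s1 strictly dominates s2 on the remaining columns (I: 11>7, II: 5>3, III: 6>5, IV: 7>6); eliminate s2.
For Column, II strictly dominates III on the remaining rows (s1: 12>7, s3: 10>9); eliminate III.
Column IV is eliminated: II beats it against every remaining row (s1: 12>8, s3: 10>5).
Among the remaining strategies, none is strictly dominated by another pure strategy of the same player, so the elimination stops.
Surviving strategies — Row: {s1, s3}; Column: {I, II}.

I, II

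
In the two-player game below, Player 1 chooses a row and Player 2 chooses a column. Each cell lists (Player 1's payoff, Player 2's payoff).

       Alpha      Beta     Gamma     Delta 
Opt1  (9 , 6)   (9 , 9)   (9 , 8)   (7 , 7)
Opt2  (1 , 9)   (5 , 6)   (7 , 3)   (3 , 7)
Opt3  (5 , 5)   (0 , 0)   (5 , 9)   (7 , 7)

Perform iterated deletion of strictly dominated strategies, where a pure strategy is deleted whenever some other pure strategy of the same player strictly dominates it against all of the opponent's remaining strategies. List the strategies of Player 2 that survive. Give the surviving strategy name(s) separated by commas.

Row Opt2 is eliminated: Opt1 beats it against every remaining column (Alpha: 9>1, Beta: 9>5, Gamma: 9>7, Delta: 7>3).
Column Alpha is eliminated: Gamma beats it against every remaining row (Opt1: 8>6, Opt3: 9>5).
Column Delta is eliminated: Gamma beats it against every remaining row (Opt1: 8>7, Opt3: 9>7).
Player 1's strategy Opt3 is strictly dominated by Opt1 (Beta: 9>0, Gamma: 9>5) and is removed.
Player 2's strategy Gamma is strictly dominated by Beta (Opt1: 9>8) and is removed.
Among the remaining strategies, none is strictly dominated by another pure strategy of the same player, so the elimination stops.
Surviving strategies — Player 1: {Opt1}; Player 2: {Beta}.

Beta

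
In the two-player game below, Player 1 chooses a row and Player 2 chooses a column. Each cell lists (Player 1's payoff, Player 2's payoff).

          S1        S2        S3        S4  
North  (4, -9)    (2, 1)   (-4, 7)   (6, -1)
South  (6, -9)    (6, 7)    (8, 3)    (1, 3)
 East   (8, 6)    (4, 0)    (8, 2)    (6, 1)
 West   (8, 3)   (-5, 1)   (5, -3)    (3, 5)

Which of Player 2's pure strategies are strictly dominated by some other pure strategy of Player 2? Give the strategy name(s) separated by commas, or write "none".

Nothing dominates S1: S2 at East (6>0); S3 at East (6>2); S4 at East (6>1).
S2: no other strategy beats it everywhere (S1 at North (1>-9); S3 at South (7>3); S4 at North (1>-1)).
S3: no other strategy beats it everywhere (S1 at North (7>-9); S2 at North (7>1); S4 at North (7>-1)).
S4 is not dominated — it holds its own against S1 at North (-1>-9); S2 at East (1>0); S3 at South (3=3).

none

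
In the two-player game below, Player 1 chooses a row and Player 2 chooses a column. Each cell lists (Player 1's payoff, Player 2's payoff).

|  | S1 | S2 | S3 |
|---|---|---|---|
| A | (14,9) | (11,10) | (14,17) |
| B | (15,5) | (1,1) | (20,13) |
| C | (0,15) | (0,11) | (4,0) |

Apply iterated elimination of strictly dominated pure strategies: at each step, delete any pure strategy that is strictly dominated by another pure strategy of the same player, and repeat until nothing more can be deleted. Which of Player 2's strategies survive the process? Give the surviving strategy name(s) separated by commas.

S3

Row C is eliminated: A beats it against every remaining column (S1: 14>0, S2: 11>0, S3: 14>4).
Column S1 is eliminated: S3 beats it against every remaining row (A: 17>9, B: 13>5).
Column S2 is eliminated: S3 beats it against every remaining row (A: 17>10, B: 13>1).
Row A is eliminated: B beats it against every remaining column (S3: 20>14).
Among the remaining strategies, none is strictly dominated by another pure strategy of the same player, so the elimination stops.
Surviving strategies — Player 1: {B}; Player 2: {S3}.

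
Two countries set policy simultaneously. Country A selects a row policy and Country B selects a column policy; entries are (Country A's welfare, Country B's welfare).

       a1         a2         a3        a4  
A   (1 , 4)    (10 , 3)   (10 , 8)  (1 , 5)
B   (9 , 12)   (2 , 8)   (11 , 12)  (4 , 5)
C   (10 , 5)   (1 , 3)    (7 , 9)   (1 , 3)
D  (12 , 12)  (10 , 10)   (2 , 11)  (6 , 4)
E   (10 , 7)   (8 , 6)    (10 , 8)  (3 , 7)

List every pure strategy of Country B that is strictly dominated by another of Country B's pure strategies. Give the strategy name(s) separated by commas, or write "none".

a2, a4

a1: no other strategy beats it everywhere (a2 at A (4>3); a3 at B (12=12); a4 at B (12>5)).
a2: dominated, since a1 does at least as well everywhere (A: 4>3, B: 12>8, C: 5>3, D: 12>10, E: 7>6).
a3 is not dominated — it holds its own against a1 at A (8>4); a2 at A (8>3); a4 at A (8>5).
a4 is strictly dominated by a3 (A: 8>5, B: 12>5, C: 9>3, D: 11>4, E: 8>7).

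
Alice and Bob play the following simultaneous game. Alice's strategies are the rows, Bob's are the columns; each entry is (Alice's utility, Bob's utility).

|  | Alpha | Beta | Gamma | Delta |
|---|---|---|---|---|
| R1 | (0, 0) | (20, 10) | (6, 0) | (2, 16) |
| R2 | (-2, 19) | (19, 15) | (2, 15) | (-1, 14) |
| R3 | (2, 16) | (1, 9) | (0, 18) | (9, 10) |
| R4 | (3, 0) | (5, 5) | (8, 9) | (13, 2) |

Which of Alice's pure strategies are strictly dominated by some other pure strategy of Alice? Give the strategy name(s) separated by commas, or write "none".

R1 is not dominated — it holds its own against R2 at Alpha (0>-2); R3 at Beta (20>1); R4 at Beta (20>5).
R2 is strictly dominated by R1 (Alpha: 0>-2, Beta: 20>19, Gamma: 6>2, Delta: 2>-1).
R3 is strictly dominated by R4 (Alpha: 3>2, Beta: 5>1, Gamma: 8>0, Delta: 13>9).
R4 is not dominated — it holds its own against R1 at Alpha (3>0); R2 at Alpha (3>-2); R3 at Alpha (3>2).

R2, R3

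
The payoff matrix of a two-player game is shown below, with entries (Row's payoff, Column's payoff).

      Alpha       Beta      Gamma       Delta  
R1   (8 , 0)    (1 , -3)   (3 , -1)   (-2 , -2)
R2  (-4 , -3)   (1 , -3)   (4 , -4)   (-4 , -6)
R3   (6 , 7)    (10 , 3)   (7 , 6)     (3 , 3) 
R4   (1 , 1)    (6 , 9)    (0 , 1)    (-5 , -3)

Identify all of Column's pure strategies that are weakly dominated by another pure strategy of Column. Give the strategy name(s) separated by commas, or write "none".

Nothing dominates Alpha: Beta at R1 (0>-3); Gamma at R1 (0>-1); Delta at R1 (0>-2).
Nothing dominates Beta: Alpha at R4 (9>1); Gamma at R2 (-3>-4); Delta at R2 (-3>-6).
Gamma is weakly dominated by Alpha (R1: 0>-1, R2: -3>-4, R3: 7>6, R4: 1=1).
Alpha weakly dominates Delta — R1: 0>-2, R2: -3>-6, R3: 7>3, R4: 1>-3.

Gamma, Delta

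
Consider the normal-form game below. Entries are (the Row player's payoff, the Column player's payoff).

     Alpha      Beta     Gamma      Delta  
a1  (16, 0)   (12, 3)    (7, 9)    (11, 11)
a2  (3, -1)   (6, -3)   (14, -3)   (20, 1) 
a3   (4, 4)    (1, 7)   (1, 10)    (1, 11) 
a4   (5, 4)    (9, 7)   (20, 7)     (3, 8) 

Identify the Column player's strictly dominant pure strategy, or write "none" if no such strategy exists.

Delta

Delta vs Alpha: a1: 11>0, a2: 1>-1, a3: 11>4, a4: 8>4.
Delta vs Beta: a1: 11>3, a2: 1>-3, a3: 11>7, a4: 8>7.
Delta vs Gamma: a1: 11>9, a2: 1>-3, a3: 11>10, a4: 8>7.
Delta strictly beats every other strategy against every opponent action, so it is strictly dominant.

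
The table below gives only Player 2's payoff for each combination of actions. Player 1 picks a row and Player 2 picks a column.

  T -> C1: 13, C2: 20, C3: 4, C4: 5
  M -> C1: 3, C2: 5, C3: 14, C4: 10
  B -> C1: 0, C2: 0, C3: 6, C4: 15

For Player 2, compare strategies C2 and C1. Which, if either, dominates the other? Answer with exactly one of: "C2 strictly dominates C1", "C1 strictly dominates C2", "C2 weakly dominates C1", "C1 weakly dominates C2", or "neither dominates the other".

C2 weakly dominates C1

Compare C2 to C1 across every action of Player 1: T: 20>13, M: 5>3, B: 0=0.
C2 is at least as good everywhere and strictly better somewhere (tied only at B), so C2 weakly but not strictly dominates C1.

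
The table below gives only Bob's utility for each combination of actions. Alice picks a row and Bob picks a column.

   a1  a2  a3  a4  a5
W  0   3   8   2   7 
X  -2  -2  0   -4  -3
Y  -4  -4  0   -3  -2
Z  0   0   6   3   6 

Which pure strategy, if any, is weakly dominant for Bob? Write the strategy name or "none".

a3

a3 vs a1: W: 8>0, X: 0>-2, Y: 0>-4, Z: 6>0.
a3 vs a2: W: 8>3, X: 0>-2, Y: 0>-4, Z: 6>0.
a3 vs a4: W: 8>2, X: 0>-4, Y: 0>-3, Z: 6>3.
a3 vs a5: W: 8>7, X: 0>-3, Y: 0>-2, Z: 6=6.
a3 is at least as good as every other strategy against every opponent action, so it is weakly dominant.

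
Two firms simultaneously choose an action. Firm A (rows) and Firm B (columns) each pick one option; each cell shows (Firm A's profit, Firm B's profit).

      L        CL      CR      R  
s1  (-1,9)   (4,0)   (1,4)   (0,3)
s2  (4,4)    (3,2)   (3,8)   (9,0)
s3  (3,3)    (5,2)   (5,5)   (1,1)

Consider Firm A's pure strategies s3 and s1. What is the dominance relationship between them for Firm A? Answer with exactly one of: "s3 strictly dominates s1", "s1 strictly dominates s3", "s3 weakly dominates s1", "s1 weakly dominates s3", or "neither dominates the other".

s3 strictly dominates s1

Compare s3 to s1 across each choice by Firm B: L: 3>-1, CL: 5>4, CR: 5>1, R: 1>0.
Every comparison favours s3, so s3 strictly dominates s1.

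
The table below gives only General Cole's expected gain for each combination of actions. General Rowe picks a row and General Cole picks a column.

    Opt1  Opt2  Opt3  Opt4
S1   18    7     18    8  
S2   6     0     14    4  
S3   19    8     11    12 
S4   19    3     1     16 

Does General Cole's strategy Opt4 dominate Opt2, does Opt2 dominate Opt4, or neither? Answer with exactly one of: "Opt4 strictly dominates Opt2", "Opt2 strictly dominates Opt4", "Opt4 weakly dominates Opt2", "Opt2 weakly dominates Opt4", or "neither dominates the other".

Opt4's payoffs vs Opt2's, by General Rowe's action — S1: 8>7, S2: 4>0, S3: 12>8, S4: 16>3.
Opt4 gives a strictly higher payoff against each choice by General Rowe, so Opt4 strictly dominates Opt2.

Opt4 strictly dominates Opt2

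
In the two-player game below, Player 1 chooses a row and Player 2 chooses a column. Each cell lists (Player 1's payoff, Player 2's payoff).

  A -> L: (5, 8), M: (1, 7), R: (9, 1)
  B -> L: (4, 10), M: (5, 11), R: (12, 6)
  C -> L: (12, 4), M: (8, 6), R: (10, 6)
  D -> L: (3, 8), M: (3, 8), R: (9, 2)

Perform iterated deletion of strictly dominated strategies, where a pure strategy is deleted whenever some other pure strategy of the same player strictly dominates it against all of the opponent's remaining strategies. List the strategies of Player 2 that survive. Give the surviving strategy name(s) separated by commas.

For Player 1, C strictly dominates A on the remaining columns (L: 12>5, M: 8>1, R: 10>9); eliminate A.
Player 1's strategy D is strictly dominated by B (L: 4>3, M: 5>3, R: 12>9) and is removed.
Player 2's strategy L is strictly dominated by M (B: 11>10, C: 6>4) and is removed.
Among the remaining strategies, none is strictly dominated by another pure strategy of the same player, so the elimination stops.
Surviving strategies — Player 1: {B, C}; Player 2: {M, R}.

M, R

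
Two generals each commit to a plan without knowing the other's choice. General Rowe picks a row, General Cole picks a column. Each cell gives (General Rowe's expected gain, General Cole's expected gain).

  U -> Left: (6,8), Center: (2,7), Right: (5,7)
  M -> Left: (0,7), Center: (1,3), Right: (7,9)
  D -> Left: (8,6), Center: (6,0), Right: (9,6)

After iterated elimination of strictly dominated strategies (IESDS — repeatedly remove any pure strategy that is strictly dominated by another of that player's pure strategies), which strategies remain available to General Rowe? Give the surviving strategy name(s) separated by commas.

Row U is eliminated: D beats it against every remaining column (Left: 8>6, Center: 6>2, Right: 9>5).
Row M is eliminated: D beats it against every remaining column (Left: 8>0, Center: 6>1, Right: 9>7).
General Cole's strategy Center is strictly dominated by Left (D: 6>0) and is removed.
Among the remaining strategies, none is strictly dominated by another pure strategy of the same player, so the elimination stops.
Surviving strategies — General Rowe: {D}; General Cole: {Left, Right}.

D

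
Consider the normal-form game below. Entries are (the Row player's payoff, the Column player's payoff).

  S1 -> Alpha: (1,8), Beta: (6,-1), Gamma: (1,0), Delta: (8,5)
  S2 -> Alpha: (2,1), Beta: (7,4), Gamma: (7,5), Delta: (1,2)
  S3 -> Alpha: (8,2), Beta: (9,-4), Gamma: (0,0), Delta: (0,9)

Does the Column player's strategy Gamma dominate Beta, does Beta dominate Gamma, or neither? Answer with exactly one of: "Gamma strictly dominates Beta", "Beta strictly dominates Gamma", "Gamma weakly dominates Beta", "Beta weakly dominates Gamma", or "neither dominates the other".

Gamma strictly dominates Beta

Gamma's payoffs vs Beta's, by the Row player's action — S1: 0>-1, S2: 5>4, S3: 0>-4.
Gamma gives a strictly higher payoff against each choice by the Row player, so Gamma strictly dominates Beta.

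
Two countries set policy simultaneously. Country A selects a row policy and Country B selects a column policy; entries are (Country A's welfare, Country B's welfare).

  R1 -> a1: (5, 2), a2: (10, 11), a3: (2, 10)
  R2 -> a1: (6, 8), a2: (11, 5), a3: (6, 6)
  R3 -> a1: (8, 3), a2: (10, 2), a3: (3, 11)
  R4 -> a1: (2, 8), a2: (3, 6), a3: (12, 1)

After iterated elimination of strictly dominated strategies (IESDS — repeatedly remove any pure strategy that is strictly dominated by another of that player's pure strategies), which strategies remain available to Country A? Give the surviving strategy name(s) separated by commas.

Row R1 is eliminated: R2 beats it against every remaining column (a1: 6>5, a2: 11>10, a3: 6>2).
For Country B, a1 strictly dominates a2 on the remaining rows (R2: 8>5, R3: 3>2, R4: 8>6); eliminate a2.
Among the remaining strategies, none is strictly dominated by another pure strategy of the same player, so the elimination stops.
Surviving strategies — Country A: {R2, R3, R4}; Country B: {a1, a3}.

R2, R3, R4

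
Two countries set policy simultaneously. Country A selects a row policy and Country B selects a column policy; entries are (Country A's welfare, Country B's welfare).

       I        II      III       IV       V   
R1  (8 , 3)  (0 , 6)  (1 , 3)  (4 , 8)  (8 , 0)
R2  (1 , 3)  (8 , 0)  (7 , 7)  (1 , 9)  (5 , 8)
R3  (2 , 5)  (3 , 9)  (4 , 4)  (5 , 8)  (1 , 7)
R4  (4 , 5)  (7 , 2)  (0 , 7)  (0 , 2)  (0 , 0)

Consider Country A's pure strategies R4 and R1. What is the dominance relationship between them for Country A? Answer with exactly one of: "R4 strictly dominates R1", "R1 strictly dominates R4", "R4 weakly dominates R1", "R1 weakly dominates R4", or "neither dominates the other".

neither dominates the other

R4's payoffs vs R1's, by Country B's action — I: 4<8, II: 7>0, III: 0<1, IV: 0<4, V: 0<8.
R4 does better at II but worse at I, III, IV, V; neither strategy dominates the other.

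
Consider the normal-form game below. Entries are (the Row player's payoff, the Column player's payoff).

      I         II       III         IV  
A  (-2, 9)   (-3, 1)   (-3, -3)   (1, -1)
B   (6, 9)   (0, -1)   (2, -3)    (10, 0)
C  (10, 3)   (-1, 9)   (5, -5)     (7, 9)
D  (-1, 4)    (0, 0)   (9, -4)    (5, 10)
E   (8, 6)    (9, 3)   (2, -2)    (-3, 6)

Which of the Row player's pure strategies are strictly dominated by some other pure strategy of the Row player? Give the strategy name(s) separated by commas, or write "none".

A

A: dominated, since B does at least as well everywhere (I: 6>-2, II: 0>-3, III: 2>-3, IV: 10>1).
B is not dominated — it holds its own against A at I (6>-2); C at II (0>-1); D at I (6>-1); E at III (2=2).
C: no other strategy beats it everywhere (A at I (10>-2); B at I (10>6); D at I (10>-1); E at I (10>8)).
D is not dominated — it holds its own against A at I (-1>-2); B at II (0=0); C at II (0>-1); E at III (9>2).
E: no other strategy beats it everywhere (A at I (8>-2); B at I (8>6); C at II (9>-1); D at I (8>-1)).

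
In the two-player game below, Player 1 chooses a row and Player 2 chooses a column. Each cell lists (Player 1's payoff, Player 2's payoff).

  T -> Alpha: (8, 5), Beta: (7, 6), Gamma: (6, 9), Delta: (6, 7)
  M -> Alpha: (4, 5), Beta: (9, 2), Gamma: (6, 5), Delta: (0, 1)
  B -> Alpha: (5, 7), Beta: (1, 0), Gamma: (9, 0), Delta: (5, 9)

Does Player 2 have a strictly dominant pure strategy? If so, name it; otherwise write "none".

none

Alpha fails to dominate Beta at T (5<6).
Beta fails to dominate Alpha at M (2<5).
Gamma fails to dominate Alpha at M (5=5).
Delta fails to dominate Alpha at M (1<5).
No single strategy dominates all the others.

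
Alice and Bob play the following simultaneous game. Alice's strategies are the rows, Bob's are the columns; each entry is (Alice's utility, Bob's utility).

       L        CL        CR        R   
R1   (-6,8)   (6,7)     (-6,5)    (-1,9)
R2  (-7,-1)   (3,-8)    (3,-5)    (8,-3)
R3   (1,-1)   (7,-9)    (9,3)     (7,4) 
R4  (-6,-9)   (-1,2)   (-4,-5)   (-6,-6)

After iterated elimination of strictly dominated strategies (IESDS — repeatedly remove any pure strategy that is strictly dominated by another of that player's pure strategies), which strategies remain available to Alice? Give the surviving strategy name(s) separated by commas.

Alice's strategy R1 is strictly dominated by R3 (L: 1>-6, CL: 7>6, CR: 9>-6, R: 7>-1) and is removed.
Row R4 is eliminated: R3 beats it against every remaining column (L: 1>-6, CL: 7>-1, CR: 9>-4, R: 7>-6).
For Bob, L strictly dominates CL on the remaining rows (R2: -1>-8, R3: -1>-9); eliminate CL.
For Bob, R strictly dominates CR on the remaining rows (R2: -3>-5, R3: 4>3); eliminate CR.
Among the remaining strategies, none is strictly dominated by another pure strategy of the same player, so the elimination stops.
Surviving strategies — Alice: {R2, R3}; Bob: {L, R}.

R2, R3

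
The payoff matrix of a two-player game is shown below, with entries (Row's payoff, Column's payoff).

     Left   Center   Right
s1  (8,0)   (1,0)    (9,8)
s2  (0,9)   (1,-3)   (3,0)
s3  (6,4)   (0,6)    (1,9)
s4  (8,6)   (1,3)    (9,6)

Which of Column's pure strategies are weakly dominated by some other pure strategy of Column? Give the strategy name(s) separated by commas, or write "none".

Center

Nothing dominates Left: Center at s2 (9>-3); Right at s2 (9>0).
Center is weakly dominated by Right (s1: 8>0, s2: 0>-3, s3: 9>6, s4: 6>3).
Right: no other strategy beats it everywhere (Left at s1 (8>0); Center at s1 (8>0)).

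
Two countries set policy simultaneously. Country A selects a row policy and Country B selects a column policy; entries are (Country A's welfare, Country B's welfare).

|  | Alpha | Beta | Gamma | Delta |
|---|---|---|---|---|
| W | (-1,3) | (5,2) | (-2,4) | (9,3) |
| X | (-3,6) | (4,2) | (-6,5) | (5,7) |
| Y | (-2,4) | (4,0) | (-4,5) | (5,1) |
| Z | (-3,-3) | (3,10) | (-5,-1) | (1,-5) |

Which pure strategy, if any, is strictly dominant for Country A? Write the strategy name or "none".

W

W vs X: Alpha: -1>-3, Beta: 5>4, Gamma: -2>-6, Delta: 9>5.
W vs Y: Alpha: -1>-2, Beta: 5>4, Gamma: -2>-4, Delta: 9>5.
W vs Z: Alpha: -1>-3, Beta: 5>3, Gamma: -2>-5, Delta: 9>1.
W strictly beats every other strategy against every opponent action, so it is strictly dominant.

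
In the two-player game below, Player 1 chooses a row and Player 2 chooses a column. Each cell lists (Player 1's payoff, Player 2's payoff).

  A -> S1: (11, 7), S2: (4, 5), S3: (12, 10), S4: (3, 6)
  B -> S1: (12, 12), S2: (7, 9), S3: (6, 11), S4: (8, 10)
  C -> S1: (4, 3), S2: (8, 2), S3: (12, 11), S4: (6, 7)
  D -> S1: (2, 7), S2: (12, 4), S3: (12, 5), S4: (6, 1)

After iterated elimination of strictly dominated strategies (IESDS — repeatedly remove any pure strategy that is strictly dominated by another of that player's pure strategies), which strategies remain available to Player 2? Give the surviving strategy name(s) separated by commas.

Player 2's strategy S2 is strictly dominated by S1 (A: 7>5, B: 12>9, C: 3>2, D: 7>4) and is removed.
Player 2's strategy S4 is strictly dominated by S3 (A: 10>6, B: 11>10, C: 11>7, D: 5>1) and is removed.
Among the remaining strategies, none is strictly dominated by another pure strategy of the same player, so the elimination stops.
Surviving strategies — Player 1: {A, B, C, D}; Player 2: {S1, S3}.

S1, S3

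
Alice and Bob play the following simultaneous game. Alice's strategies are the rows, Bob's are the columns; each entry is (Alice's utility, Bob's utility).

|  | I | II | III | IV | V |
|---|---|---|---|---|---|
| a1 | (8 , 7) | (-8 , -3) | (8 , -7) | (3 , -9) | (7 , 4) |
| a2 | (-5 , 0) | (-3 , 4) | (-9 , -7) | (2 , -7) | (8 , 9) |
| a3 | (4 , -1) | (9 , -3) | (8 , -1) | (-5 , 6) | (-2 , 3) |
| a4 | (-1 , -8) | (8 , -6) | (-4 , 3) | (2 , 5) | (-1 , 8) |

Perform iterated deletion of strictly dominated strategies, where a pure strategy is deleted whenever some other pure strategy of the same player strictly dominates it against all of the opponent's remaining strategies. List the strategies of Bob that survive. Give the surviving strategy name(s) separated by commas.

Column II is eliminated: V beats it against every remaining row (a1: 4>-3, a2: 9>4, a3: 3>-3, a4: 8>-6).
For Alice, a1 strictly dominates a4 on the remaining columns (I: 8>-1, III: 8>-4, IV: 3>2, V: 7>-1); eliminate a4.
Bob's strategy III is strictly dominated by V (a1: 4>-7, a2: 9>-7, a3: 3>-1) and is removed.
For Alice, a1 strictly dominates a3 on the remaining columns (I: 8>4, IV: 3>-5, V: 7>-2); eliminate a3.
Column IV is eliminated: I beats it against every remaining row (a1: 7>-9, a2: 0>-7).
Among the remaining strategies, none is strictly dominated by another pure strategy of the same player, so the elimination stops.
Surviving strategies — Alice: {a1, a2}; Bob: {I, V}.

I, V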